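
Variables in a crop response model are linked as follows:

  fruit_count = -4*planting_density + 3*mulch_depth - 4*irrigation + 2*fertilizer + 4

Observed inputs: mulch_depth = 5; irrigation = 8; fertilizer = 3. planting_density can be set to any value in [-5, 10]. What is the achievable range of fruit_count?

-47 to 13

Substituting into the fruit_count equation gives fruit_count = -4*planting_density - 7.
Linear in planting_density, so extremes are at the endpoints: planting_density = -5 gives fruit_count = 13; planting_density = 10 gives fruit_count = -47.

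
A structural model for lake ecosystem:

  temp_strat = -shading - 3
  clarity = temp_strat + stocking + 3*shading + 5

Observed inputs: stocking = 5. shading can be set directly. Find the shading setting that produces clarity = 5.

Substituting into the clarity equation gives clarity = 2*shading + 7.
Solve 2*shading + 7 = 5: shading = (5 - 7) / 2 = -1.

shading = -1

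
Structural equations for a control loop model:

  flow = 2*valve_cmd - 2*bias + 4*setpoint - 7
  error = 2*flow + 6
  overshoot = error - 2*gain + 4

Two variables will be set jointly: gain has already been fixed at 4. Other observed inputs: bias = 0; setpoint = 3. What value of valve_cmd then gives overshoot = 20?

With gain held at 4:
Substituting into the flow equation gives flow = 2*valve_cmd + 5.
Substituting into the error equation gives error = 4*valve_cmd + 16.
Substituting into the overshoot equation gives overshoot = 4*valve_cmd + 12.
Solve 4*valve_cmd + 12 = 20: valve_cmd = (20 - 12) / 4 = 2.

valve_cmd = 2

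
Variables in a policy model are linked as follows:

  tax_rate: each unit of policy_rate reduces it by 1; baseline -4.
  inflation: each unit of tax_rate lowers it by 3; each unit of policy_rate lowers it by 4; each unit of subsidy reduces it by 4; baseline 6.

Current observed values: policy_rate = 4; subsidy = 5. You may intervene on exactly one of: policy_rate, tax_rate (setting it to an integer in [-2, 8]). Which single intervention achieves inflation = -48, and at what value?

Intervening on policy_rate: inflation = -policy_rate - 2. Reaching -48 requires policy_rate = 46, outside [-2, 8].
Intervening on tax_rate: with other inputs at their observed values, inflation = -3*tax_rate - 30. Solving for -48 gives tax_rate = 6, within [-2, 8].

set tax_rate = 6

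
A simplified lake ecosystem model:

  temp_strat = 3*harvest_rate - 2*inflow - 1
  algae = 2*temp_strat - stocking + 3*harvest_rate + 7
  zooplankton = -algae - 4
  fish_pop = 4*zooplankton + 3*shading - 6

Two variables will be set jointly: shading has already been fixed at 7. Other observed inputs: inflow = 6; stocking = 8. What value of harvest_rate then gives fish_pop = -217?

harvest_rate = 9

With shading held at 7:
Substituting into the temp_strat equation gives temp_strat = 3*harvest_rate - 13.
Substituting into the algae equation gives algae = 9*harvest_rate - 27.
Substituting into the zooplankton equation gives zooplankton = -9*harvest_rate + 23.
Substituting into the fish_pop equation gives fish_pop = -36*harvest_rate + 107.
Solve -36*harvest_rate + 107 = -217: harvest_rate = (-217 - 107) / -36 = 9.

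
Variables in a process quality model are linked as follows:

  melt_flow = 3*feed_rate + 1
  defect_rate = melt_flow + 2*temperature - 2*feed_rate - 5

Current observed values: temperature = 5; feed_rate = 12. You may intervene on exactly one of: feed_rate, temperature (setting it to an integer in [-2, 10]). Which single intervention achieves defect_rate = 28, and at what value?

set temperature = 10

Intervening on feed_rate: defect_rate = feed_rate + 6. Reaching 28 requires feed_rate = 22, outside [-2, 10].
Intervening on temperature: with other inputs at their observed values, defect_rate = 2*temperature + 8. Solving for 28 gives temperature = 10, within [-2, 10].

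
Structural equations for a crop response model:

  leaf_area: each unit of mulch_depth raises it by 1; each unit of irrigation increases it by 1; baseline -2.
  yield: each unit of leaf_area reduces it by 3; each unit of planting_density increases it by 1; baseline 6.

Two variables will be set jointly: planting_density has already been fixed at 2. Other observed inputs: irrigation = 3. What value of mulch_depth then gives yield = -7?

mulch_depth = 4

With planting_density held at 2:
Substituting into the leaf_area equation gives leaf_area = mulch_depth + 1.
So yield = -3*mulch_depth + 5.
Solve -3*mulch_depth + 5 = -7: mulch_depth = (-7 - 5) / -3 = 4.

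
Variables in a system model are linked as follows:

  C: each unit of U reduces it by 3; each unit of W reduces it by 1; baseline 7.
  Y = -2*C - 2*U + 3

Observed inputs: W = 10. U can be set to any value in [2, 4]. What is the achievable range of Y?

Substituting into the C equation gives C = -3*U - 3.
Substituting into the Y equation gives Y = 4*U + 9.
Linear in U, so extremes are at the endpoints: U = 2 gives Y = 17; U = 4 gives Y = 25.

17 to 25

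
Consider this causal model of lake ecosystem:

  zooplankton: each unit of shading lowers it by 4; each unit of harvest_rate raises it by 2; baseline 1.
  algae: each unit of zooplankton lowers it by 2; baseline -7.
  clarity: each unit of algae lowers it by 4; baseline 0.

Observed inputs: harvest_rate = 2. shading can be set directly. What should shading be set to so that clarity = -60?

Substituting into the zooplankton equation gives zooplankton = -4*shading + 5.
Substituting into the algae equation gives algae = 8*shading - 17.
Substituting into the clarity equation gives clarity = -32*shading + 68.
Solve -32*shading + 68 = -60: shading = (-60 - 68) / -32 = 4.

shading = 4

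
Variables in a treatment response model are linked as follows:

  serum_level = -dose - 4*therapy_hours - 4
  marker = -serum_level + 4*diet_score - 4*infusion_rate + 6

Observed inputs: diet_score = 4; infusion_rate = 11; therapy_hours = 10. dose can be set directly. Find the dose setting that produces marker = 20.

Substituting into the serum_level equation gives serum_level = -dose - 44.
So marker = dose + 22.
Solve dose + 22 = 20: dose = (20 - 22) / 1 = -2.

dose = -2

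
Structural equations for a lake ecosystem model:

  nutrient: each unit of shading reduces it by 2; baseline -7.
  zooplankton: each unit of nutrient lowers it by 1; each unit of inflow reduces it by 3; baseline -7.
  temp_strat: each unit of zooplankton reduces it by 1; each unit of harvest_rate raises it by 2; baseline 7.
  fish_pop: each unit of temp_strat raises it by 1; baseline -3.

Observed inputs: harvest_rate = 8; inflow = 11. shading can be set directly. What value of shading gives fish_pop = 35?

shading = 9

Substituting into the zooplankton equation gives zooplankton = 2*shading - 33.
Substituting into the temp_strat equation gives temp_strat = -2*shading + 56.
Substituting into the fish_pop equation gives fish_pop = -2*shading + 53.
Solve -2*shading + 53 = 35: shading = (35 - 53) / -2 = 9.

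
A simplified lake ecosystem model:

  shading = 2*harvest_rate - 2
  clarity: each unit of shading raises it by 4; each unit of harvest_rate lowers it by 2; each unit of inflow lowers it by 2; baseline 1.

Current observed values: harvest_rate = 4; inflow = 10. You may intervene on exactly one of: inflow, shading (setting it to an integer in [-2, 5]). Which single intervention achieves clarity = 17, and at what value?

Intervening on inflow: with other inputs at their observed values, clarity = -2*inflow + 17. Solving for 17 gives inflow = 0, within [-2, 5].
Intervening on shading: clarity = 4*shading - 27. Reaching 17 requires shading = 11, outside [-2, 5].

set inflow = 0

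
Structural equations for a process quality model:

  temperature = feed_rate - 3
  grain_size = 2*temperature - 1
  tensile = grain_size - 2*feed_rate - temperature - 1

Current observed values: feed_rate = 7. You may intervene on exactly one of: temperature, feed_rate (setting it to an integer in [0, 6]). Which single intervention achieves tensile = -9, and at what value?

set feed_rate = 4

Intervening on temperature: tensile = temperature - 16. Reaching -9 requires temperature = 7, outside [0, 6].
Intervening on feed_rate: with other inputs at their observed values, tensile = -feed_rate - 5. Solving for -9 gives feed_rate = 4, within [0, 6].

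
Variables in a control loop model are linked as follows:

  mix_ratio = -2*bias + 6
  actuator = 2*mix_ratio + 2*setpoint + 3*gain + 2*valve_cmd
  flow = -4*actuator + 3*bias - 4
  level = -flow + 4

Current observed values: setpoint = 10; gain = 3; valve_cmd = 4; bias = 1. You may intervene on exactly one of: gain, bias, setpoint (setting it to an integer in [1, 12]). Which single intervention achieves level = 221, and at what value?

Intervening on gain: with other inputs at their observed values, level = 12*gain + 149. Solving for 221 gives gain = 6, within [1, 12].
Intervening on bias: level = -19*bias + 204. Reaching 221 requires bias = -17/19, not an integer.
Intervening on setpoint: level = 8*setpoint + 105. Reaching 221 requires setpoint = 29/2, not an integer.

set gain = 6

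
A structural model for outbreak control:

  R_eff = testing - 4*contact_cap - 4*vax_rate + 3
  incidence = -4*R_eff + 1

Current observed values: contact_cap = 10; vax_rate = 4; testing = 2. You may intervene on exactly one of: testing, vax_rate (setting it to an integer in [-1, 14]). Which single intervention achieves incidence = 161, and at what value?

set testing = 13

Intervening on testing: with other inputs at their observed values, incidence = -4*testing + 213. Solving for 161 gives testing = 13, within [-1, 14].
Intervening on vax_rate: incidence = 16*vax_rate + 141. Reaching 161 requires vax_rate = 5/4, not an integer.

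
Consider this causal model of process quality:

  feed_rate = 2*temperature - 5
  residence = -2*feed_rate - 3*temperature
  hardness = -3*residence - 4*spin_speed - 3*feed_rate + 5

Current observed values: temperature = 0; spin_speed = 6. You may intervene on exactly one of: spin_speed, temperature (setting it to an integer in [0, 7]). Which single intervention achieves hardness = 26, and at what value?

Intervening on spin_speed: hardness = -4*spin_speed - 10. Reaching 26 requires spin_speed = -9, outside [0, 7].
Intervening on temperature: with other inputs at their observed values, hardness = 15*temperature - 34. Solving for 26 gives temperature = 4, within [0, 7].

set temperature = 4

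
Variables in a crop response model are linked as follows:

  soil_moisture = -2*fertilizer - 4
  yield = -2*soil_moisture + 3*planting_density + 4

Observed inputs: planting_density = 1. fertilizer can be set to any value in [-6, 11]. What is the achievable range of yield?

Substituting into the yield equation gives yield = 4*fertilizer + 15.
Linear in fertilizer, so extremes are at the endpoints: fertilizer = -6 gives yield = -9; fertilizer = 11 gives yield = 59.

-9 to 59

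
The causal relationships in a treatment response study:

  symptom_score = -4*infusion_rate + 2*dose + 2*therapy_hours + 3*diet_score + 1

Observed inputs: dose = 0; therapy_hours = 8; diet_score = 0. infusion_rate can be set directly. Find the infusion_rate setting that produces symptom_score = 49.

infusion_rate = -8

Substituting into the symptom_score equation gives symptom_score = -4*infusion_rate + 17.
Solve -4*infusion_rate + 17 = 49: infusion_rate = (49 - 17) / -4 = -8.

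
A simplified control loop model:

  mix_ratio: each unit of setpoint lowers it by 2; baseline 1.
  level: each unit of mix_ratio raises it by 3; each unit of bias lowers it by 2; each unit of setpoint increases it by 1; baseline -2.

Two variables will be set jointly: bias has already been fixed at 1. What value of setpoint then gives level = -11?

With bias held at 1:
Substituting into the level equation gives level = -5*setpoint - 1.
Solve -5*setpoint - 1 = -11: setpoint = (-11 + 1) / -5 = 2.

setpoint = 2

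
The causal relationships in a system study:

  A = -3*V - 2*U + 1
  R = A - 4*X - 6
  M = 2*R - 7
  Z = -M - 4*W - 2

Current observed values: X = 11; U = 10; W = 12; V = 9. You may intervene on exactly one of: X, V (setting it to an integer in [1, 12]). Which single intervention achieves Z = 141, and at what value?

set X = 10

Intervening on X: with other inputs at their observed values, Z = 8*X + 61. Solving for 141 gives X = 10, within [1, 12].
Intervening on V: Z = 6*V + 95. Reaching 141 requires V = 23/3, not an integer.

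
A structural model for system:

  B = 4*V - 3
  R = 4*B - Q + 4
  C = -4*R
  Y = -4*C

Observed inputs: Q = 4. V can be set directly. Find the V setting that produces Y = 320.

Substituting into the R equation gives R = 16*V - 12.
This gives C = -64*V + 48.
This gives Y = 256*V - 192.
Solve 256*V - 192 = 320: V = (320 + 192) / 256 = 2.

V = 2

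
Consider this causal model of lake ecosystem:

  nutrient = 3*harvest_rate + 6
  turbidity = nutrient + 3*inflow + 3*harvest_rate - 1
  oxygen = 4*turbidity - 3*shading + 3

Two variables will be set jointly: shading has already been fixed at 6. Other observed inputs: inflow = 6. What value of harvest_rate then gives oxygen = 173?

With shading held at 6:
Substituting into the turbidity equation gives turbidity = 6*harvest_rate + 23.
So oxygen = 24*harvest_rate + 77.
Solve 24*harvest_rate + 77 = 173: harvest_rate = (173 - 77) / 24 = 4.

harvest_rate = 4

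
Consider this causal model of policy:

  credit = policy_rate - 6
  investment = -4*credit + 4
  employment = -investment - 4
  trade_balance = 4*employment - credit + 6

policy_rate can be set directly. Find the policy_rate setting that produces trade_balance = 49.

policy_rate = 11

Substituting into the investment equation gives investment = -4*policy_rate + 28.
employment becomes 4*policy_rate - 32.
This gives trade_balance = 15*policy_rate - 116.
Solve 15*policy_rate - 116 = 49: policy_rate = (49 + 116) / 15 = 11.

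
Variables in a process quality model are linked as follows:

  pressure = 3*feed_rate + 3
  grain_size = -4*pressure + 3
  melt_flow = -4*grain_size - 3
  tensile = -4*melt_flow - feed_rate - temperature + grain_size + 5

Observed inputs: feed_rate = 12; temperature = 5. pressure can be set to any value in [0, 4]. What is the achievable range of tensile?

-221 to 51

Intervening on pressure fixes its value directly, overriding its dependence on feed_rate.
Substituting into the melt_flow equation gives melt_flow = 16*pressure - 15.
This gives tensile = -68*pressure + 51.
Linear in pressure, so extremes are at the endpoints: pressure = 0 gives tensile = 51; pressure = 4 gives tensile = -221.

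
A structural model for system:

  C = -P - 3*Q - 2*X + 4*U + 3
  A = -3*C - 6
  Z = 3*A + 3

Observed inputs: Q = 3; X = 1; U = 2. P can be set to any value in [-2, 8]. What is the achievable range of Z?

-33 to 57

Substituting into the C equation gives C = -P.
A becomes 3*P - 6.
Z becomes 9*P - 15.
Linear in P, so extremes are at the endpoints: P = -2 gives Z = -33; P = 8 gives Z = 57.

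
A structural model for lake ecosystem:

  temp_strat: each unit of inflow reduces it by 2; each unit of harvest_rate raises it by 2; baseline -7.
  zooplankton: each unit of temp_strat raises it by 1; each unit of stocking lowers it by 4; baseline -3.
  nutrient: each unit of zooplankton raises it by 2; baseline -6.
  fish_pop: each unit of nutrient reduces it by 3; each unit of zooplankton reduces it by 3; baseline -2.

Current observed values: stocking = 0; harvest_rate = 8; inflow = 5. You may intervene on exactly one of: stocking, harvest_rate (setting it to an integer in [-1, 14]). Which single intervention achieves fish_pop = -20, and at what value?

Intervening on stocking: fish_pop = 36*stocking + 52. Reaching -20 requires stocking = -2, outside [-1, 14].
Intervening on harvest_rate: with other inputs at their observed values, fish_pop = -18*harvest_rate + 196. Solving for -20 gives harvest_rate = 12, within [-1, 14].

set harvest_rate = 12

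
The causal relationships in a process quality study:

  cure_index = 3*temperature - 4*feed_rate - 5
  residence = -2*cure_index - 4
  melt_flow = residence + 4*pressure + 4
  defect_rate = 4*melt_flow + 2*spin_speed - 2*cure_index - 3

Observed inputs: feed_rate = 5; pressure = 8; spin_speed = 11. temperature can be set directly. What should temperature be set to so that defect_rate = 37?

Substituting into the cure_index equation gives cure_index = 3*temperature - 25.
Substituting into the residence equation gives residence = -6*temperature + 46.
So melt_flow = -6*temperature + 82.
Substituting into the defect_rate equation gives defect_rate = -30*temperature + 397.
Solve -30*temperature + 397 = 37: temperature = (37 - 397) / -30 = 12.

temperature = 12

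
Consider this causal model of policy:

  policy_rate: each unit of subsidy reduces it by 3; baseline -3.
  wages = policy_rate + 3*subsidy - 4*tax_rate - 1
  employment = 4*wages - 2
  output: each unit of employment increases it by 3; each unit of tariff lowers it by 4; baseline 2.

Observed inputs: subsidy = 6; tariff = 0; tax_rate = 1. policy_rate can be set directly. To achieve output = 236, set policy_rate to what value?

policy_rate = 7

Intervening on policy_rate fixes its value directly, overriding its dependence on subsidy.
Substituting into the wages equation gives wages = policy_rate + 13.
Substituting into the employment equation gives employment = 4*policy_rate + 50.
Substituting into the output equation gives output = 12*policy_rate + 152.
Solve 12*policy_rate + 152 = 236: policy_rate = (236 - 152) / 12 = 7.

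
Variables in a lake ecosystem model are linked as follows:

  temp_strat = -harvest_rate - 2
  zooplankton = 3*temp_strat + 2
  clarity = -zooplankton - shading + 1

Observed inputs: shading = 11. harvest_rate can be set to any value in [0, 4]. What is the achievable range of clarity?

Substituting into the zooplankton equation gives zooplankton = -3*harvest_rate - 4.
Substituting into the clarity equation gives clarity = 3*harvest_rate - 6.
Linear in harvest_rate, so extremes are at the endpoints: harvest_rate = 0 gives clarity = -6; harvest_rate = 4 gives clarity = 6.

-6 to 6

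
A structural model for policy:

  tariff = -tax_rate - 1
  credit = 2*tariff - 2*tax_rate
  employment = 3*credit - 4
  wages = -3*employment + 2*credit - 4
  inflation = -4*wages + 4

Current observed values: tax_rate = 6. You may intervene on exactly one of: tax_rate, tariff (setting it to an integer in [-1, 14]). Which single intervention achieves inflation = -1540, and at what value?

Intervening on tax_rate: with other inputs at their observed values, inflation = -112*tax_rate - 84. Solving for -1540 gives tax_rate = 13, within [-1, 14].
Intervening on tariff: inflation = 56*tariff - 364. Reaching -1540 requires tariff = -21, outside [-1, 14].

set tax_rate = 13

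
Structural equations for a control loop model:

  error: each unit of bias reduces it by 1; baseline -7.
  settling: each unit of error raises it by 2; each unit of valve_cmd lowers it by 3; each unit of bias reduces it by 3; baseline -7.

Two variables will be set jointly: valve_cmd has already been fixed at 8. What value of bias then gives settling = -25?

bias = -4

With valve_cmd held at 8:
Substituting into the settling equation gives settling = -5*bias - 45.
Solve -5*bias - 45 = -25: bias = (-25 + 45) / -5 = -4.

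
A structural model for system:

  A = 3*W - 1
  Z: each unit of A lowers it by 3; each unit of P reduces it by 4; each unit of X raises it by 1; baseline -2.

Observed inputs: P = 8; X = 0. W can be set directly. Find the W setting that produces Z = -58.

W = 3

Substituting into the Z equation gives Z = -9*W - 31.
Solve -9*W - 31 = -58: W = (-58 + 31) / -9 = 3.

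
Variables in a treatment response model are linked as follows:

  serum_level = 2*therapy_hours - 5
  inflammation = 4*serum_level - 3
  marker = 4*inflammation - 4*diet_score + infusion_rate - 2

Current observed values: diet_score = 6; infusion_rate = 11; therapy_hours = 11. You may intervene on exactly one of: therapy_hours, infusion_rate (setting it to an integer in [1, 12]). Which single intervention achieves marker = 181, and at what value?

set therapy_hours = 9

Intervening on therapy_hours: with other inputs at their observed values, marker = 32*therapy_hours - 107. Solving for 181 gives therapy_hours = 9, within [1, 12].
Intervening on infusion_rate: marker = infusion_rate + 234. Reaching 181 requires infusion_rate = -53, outside [1, 12].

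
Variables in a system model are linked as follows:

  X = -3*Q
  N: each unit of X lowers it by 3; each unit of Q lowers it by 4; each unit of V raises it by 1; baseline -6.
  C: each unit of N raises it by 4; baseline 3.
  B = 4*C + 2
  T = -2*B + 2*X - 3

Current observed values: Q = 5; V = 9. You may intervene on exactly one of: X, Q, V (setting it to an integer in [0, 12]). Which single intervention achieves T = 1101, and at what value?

Intervening on X: with other inputs at their observed values, T = 98*X + 513. Solving for 1101 gives X = 6, within [0, 12].
Intervening on Q: T = -166*Q - 127. Reaching 1101 requires Q = -614/83, not an integer.
Intervening on V: T = -32*V - 669. Reaching 1101 requires V = -885/16, not an integer.

set X = 6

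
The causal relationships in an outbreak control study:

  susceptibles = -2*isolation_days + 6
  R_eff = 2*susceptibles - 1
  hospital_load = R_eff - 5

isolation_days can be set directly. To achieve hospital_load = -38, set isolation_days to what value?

isolation_days = 11

Substituting into the R_eff equation gives R_eff = -4*isolation_days + 11.
Substituting into the hospital_load equation gives hospital_load = -4*isolation_days + 6.
Solve -4*isolation_days + 6 = -38: isolation_days = (-38 - 6) / -4 = 11.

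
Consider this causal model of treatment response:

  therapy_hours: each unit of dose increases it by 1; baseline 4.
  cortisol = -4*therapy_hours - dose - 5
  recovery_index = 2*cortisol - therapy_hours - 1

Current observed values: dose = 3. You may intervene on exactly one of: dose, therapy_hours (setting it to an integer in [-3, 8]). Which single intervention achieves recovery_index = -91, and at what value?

set dose = 4

Intervening on dose: with other inputs at their observed values, recovery_index = -11*dose - 47. Solving for -91 gives dose = 4, within [-3, 8].
Intervening on therapy_hours: recovery_index = -9*therapy_hours - 17. Reaching -91 requires therapy_hours = 74/9, not an integer.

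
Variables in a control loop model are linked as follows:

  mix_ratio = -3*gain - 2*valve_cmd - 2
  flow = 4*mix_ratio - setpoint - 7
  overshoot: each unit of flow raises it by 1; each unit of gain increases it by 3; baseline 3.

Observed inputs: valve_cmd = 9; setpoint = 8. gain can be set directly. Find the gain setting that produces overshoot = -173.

Substituting into the mix_ratio equation gives mix_ratio = -3*gain - 20.
flow becomes -12*gain - 95.
overshoot becomes -9*gain - 92.
Solve -9*gain - 92 = -173: gain = (-173 + 92) / -9 = 9.

gain = 9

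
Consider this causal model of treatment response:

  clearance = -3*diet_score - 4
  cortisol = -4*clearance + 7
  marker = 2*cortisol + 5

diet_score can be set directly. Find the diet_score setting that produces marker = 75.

Substituting into the cortisol equation gives cortisol = 12*diet_score + 23.
This gives marker = 24*diet_score + 51.
Solve 24*diet_score + 51 = 75: diet_score = (75 - 51) / 24 = 1.

diet_score = 1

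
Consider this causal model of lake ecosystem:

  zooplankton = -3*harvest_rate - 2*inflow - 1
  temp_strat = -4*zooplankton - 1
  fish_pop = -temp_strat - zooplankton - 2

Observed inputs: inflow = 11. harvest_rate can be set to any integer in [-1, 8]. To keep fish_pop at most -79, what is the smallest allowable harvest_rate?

Substituting into the zooplankton equation gives zooplankton = -3*harvest_rate - 23.
This gives temp_strat = 12*harvest_rate + 91.
Substituting into the fish_pop equation gives fish_pop = -9*harvest_rate - 70.
Require -9*harvest_rate - 70 ≤ -79, so harvest_rate ≥ 1.
The smallest integer in [-1, 8] satisfying this is 1.

harvest_rate = 1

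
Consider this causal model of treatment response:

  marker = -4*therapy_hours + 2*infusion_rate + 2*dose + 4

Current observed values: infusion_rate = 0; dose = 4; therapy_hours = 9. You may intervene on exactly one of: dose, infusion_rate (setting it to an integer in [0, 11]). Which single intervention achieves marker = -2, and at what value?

Intervening on dose: marker = 2*dose - 32. Reaching -2 requires dose = 15, outside [0, 11].
Intervening on infusion_rate: with other inputs at their observed values, marker = 2*infusion_rate - 24. Solving for -2 gives infusion_rate = 11, within [0, 11].

set infusion_rate = 11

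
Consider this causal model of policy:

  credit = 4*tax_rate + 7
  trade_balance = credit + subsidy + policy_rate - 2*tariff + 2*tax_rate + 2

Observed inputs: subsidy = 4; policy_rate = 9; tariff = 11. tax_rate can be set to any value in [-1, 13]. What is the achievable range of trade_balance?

Substituting into the trade_balance equation gives trade_balance = 6*tax_rate.
Linear in tax_rate, so extremes are at the endpoints: tax_rate = -1 gives trade_balance = -6; tax_rate = 13 gives trade_balance = 78.

-6 to 78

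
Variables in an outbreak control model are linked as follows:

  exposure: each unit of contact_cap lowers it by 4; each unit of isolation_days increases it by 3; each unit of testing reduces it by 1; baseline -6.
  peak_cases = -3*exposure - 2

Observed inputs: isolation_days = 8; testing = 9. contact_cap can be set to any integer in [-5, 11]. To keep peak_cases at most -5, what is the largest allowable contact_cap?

contact_cap = 2

Substituting into the exposure equation gives exposure = -4*contact_cap + 9.
This gives peak_cases = 12*contact_cap - 29.
Require 12*contact_cap - 29 ≤ -5, so contact_cap ≤ 2.
The largest integer in [-5, 11] satisfying this is 2.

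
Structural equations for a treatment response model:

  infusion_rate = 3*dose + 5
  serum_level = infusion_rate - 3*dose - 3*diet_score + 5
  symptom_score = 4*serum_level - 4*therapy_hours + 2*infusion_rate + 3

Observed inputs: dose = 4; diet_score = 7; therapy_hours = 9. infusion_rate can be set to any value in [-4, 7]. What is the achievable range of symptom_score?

Intervening on infusion_rate fixes its value directly, overriding its dependence on dose.
Substituting into the serum_level equation gives serum_level = infusion_rate - 28.
Substituting into the symptom_score equation gives symptom_score = 6*infusion_rate - 145.
Linear in infusion_rate, so extremes are at the endpoints: infusion_rate = -4 gives symptom_score = -169; infusion_rate = 7 gives symptom_score = -103.

-169 to -103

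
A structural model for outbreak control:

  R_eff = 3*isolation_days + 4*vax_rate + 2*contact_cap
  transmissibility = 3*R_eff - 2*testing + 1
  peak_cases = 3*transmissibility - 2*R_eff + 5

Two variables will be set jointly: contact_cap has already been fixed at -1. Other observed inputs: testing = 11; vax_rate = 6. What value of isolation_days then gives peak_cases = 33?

With contact_cap held at -1:
Substituting into the R_eff equation gives R_eff = 3*isolation_days + 22.
This gives transmissibility = 9*isolation_days + 45.
peak_cases becomes 21*isolation_days + 96.
Solve 21*isolation_days + 96 = 33: isolation_days = (33 - 96) / 21 = -3.

isolation_days = -3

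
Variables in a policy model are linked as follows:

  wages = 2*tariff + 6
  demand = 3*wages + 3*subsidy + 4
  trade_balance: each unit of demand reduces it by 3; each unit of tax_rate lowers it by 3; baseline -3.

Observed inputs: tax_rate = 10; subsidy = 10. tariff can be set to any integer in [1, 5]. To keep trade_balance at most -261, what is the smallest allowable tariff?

Substituting into the demand equation gives demand = 6*tariff + 52.
This gives trade_balance = -18*tariff - 189.
Require -18*tariff - 189 ≤ -261, so tariff ≥ 4.
The smallest integer in [1, 5] satisfying this is 4.

tariff = 4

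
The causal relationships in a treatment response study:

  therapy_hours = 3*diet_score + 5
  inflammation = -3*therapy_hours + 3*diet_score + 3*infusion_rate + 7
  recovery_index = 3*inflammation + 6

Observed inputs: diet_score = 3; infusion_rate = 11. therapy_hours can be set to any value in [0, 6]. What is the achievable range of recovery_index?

99 to 153

Intervening on therapy_hours fixes its value directly, overriding its dependence on diet_score.
Substituting into the inflammation equation gives inflammation = -3*therapy_hours + 49.
recovery_index becomes -9*therapy_hours + 153.
Linear in therapy_hours, so extremes are at the endpoints: therapy_hours = 0 gives recovery_index = 153; therapy_hours = 6 gives recovery_index = 99.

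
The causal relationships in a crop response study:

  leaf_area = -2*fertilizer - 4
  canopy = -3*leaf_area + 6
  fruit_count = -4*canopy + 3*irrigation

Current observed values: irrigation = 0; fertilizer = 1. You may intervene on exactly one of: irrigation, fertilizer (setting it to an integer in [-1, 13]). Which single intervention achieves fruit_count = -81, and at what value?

Intervening on irrigation: with other inputs at their observed values, fruit_count = 3*irrigation - 96. Solving for -81 gives irrigation = 5, within [-1, 13].
Intervening on fertilizer: fruit_count = -24*fertilizer - 72. Reaching -81 requires fertilizer = 3/8, not an integer.

set irrigation = 5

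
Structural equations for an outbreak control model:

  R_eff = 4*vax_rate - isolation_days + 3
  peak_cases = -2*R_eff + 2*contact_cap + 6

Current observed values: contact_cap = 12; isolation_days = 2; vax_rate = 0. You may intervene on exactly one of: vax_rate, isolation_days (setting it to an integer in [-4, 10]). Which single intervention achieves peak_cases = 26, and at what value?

Intervening on vax_rate: peak_cases = -8*vax_rate + 28. Reaching 26 requires vax_rate = 1/4, not an integer.
Intervening on isolation_days: with other inputs at their observed values, peak_cases = 2*isolation_days + 24. Solving for 26 gives isolation_days = 1, within [-4, 10].

set isolation_days = 1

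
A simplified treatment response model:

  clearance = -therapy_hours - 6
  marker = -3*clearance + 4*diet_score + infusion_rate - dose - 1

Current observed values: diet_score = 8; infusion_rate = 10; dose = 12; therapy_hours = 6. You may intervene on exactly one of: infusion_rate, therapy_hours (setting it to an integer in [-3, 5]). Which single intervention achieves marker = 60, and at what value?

set infusion_rate = 5

Intervening on infusion_rate: with other inputs at their observed values, marker = infusion_rate + 55. Solving for 60 gives infusion_rate = 5, within [-3, 5].
Intervening on therapy_hours: marker = 3*therapy_hours + 47. Reaching 60 requires therapy_hours = 13/3, not an integer.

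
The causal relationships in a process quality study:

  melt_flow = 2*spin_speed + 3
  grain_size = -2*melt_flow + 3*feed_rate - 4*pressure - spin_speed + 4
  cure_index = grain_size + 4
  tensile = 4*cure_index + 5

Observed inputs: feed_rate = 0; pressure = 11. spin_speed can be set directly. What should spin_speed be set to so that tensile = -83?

spin_speed = -4

Substituting into the grain_size equation gives grain_size = -5*spin_speed - 46.
Substituting into the cure_index equation gives cure_index = -5*spin_speed - 42.
tensile becomes -20*spin_speed - 163.
Solve -20*spin_speed - 163 = -83: spin_speed = (-83 + 163) / -20 = -4.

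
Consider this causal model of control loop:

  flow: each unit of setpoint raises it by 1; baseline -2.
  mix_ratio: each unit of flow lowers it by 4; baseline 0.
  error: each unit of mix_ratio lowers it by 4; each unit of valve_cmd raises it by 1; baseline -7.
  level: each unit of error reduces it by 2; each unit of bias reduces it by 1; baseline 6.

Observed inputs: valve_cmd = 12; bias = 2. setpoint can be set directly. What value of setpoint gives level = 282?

setpoint = -7

Substituting into the mix_ratio equation gives mix_ratio = -4*setpoint + 8.
This gives error = 16*setpoint - 27.
Substituting into the level equation gives level = -32*setpoint + 58.
Solve -32*setpoint + 58 = 282: setpoint = (282 - 58) / -32 = -7.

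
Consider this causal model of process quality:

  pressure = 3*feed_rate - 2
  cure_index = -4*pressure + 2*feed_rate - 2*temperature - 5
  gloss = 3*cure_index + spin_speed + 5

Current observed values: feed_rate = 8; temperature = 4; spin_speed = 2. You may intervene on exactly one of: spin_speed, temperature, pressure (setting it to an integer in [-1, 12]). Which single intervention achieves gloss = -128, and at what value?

set pressure = 12

Intervening on spin_speed: gloss = spin_speed - 250. Reaching -128 requires spin_speed = 122, outside [-1, 12].
Intervening on temperature: gloss = -6*temperature - 224. Reaching -128 requires temperature = -16, outside [-1, 12].
Intervening on pressure: with other inputs at their observed values, gloss = -12*pressure + 16. Solving for -128 gives pressure = 12, within [-1, 12].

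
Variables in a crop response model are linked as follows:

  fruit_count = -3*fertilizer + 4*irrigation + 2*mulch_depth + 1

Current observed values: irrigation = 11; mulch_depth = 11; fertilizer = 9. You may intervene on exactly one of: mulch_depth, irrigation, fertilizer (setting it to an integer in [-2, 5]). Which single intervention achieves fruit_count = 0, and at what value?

set irrigation = 1

Intervening on mulch_depth: fruit_count = 2*mulch_depth + 18. Reaching 0 requires mulch_depth = -9, outside [-2, 5].
Intervening on irrigation: with other inputs at their observed values, fruit_count = 4*irrigation - 4. Solving for 0 gives irrigation = 1, within [-2, 5].
Intervening on fertilizer: fruit_count = -3*fertilizer + 67. Reaching 0 requires fertilizer = 67/3, not an integer.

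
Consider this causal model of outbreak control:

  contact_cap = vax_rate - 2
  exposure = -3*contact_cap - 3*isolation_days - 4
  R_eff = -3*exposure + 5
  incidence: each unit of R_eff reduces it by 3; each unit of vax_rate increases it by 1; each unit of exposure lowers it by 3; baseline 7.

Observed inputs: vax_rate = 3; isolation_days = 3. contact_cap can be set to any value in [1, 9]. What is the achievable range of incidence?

-245 to -101

Intervening on contact_cap fixes its value directly, overriding its dependence on vax_rate.
Substituting into the exposure equation gives exposure = -3*contact_cap - 13.
Substituting into the R_eff equation gives R_eff = 9*contact_cap + 44.
incidence becomes -18*contact_cap - 83.
Linear in contact_cap, so extremes are at the endpoints: contact_cap = 1 gives incidence = -101; contact_cap = 9 gives incidence = -245.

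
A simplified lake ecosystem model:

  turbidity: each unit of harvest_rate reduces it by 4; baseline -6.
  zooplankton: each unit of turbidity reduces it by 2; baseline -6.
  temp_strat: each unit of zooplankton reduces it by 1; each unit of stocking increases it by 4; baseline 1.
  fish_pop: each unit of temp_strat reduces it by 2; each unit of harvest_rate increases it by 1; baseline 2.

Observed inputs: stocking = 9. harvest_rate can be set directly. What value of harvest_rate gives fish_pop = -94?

harvest_rate = -2

Substituting into the zooplankton equation gives zooplankton = 8*harvest_rate + 6.
Substituting into the temp_strat equation gives temp_strat = -8*harvest_rate + 31.
Substituting into the fish_pop equation gives fish_pop = 17*harvest_rate - 60.
Solve 17*harvest_rate - 60 = -94: harvest_rate = (-94 + 60) / 17 = -2.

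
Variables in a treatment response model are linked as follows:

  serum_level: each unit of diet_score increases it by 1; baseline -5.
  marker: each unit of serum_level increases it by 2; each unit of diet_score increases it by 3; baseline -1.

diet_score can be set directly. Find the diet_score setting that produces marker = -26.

Substituting into the marker equation gives marker = 5*diet_score - 11.
Solve 5*diet_score - 11 = -26: diet_score = (-26 + 11) / 5 = -3.

diet_score = -3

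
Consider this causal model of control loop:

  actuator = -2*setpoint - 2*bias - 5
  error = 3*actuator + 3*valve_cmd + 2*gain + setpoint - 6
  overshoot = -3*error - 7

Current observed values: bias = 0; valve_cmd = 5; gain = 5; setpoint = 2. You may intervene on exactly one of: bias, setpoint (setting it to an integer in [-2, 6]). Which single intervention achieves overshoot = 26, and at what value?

Intervening on bias: overshoot = 18*bias + 11. Reaching 26 requires bias = 5/6, not an integer.
Intervening on setpoint: with other inputs at their observed values, overshoot = 15*setpoint - 19. Solving for 26 gives setpoint = 3, within [-2, 6].

set setpoint = 3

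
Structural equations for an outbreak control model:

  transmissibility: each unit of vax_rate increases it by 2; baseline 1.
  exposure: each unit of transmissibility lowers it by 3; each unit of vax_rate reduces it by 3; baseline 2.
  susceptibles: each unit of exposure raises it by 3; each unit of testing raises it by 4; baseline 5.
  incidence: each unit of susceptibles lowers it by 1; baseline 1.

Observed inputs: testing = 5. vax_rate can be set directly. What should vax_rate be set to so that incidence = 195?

vax_rate = 8

Substituting into the exposure equation gives exposure = -9*vax_rate - 1.
Substituting into the susceptibles equation gives susceptibles = -27*vax_rate + 22.
So incidence = 27*vax_rate - 21.
Solve 27*vax_rate - 21 = 195: vax_rate = (195 + 21) / 27 = 8.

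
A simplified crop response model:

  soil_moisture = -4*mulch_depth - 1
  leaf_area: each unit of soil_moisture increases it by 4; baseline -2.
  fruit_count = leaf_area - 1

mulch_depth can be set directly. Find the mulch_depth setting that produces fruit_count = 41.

mulch_depth = -3

Substituting into the leaf_area equation gives leaf_area = -16*mulch_depth - 6.
Substituting into the fruit_count equation gives fruit_count = -16*mulch_depth - 7.
Solve -16*mulch_depth - 7 = 41: mulch_depth = (41 + 7) / -16 = -3.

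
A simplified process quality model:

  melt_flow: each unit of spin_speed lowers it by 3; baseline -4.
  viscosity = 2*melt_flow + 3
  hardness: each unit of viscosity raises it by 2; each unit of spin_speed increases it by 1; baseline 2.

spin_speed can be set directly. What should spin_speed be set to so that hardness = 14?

spin_speed = -2

Substituting into the viscosity equation gives viscosity = -6*spin_speed - 5.
This gives hardness = -11*spin_speed - 8.
Solve -11*spin_speed - 8 = 14: spin_speed = (14 + 8) / -11 = -2.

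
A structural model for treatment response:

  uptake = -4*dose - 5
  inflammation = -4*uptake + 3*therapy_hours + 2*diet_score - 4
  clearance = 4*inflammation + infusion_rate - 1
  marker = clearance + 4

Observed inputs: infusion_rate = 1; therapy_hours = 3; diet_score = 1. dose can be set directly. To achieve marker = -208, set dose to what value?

Substituting into the inflammation equation gives inflammation = 16*dose + 27.
clearance becomes 64*dose + 108.
Substituting into the marker equation gives marker = 64*dose + 112.
Solve 64*dose + 112 = -208: dose = (-208 - 112) / 64 = -5.

dose = -5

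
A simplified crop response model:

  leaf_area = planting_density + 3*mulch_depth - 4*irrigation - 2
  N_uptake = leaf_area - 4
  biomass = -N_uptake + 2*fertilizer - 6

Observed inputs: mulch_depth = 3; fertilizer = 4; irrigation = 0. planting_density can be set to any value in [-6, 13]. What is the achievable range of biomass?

-14 to 5

Substituting into the leaf_area equation gives leaf_area = planting_density + 7.
Substituting into the N_uptake equation gives N_uptake = planting_density + 3.
Substituting into the biomass equation gives biomass = -planting_density - 1.
Linear in planting_density, so extremes are at the endpoints: planting_density = -6 gives biomass = 5; planting_density = 13 gives biomass = -14.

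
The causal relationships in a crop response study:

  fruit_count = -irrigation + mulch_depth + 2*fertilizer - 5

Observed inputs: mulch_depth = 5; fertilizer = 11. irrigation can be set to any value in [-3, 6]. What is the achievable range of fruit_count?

16 to 25

Substituting into the fruit_count equation gives fruit_count = -irrigation + 22.
Linear in irrigation, so extremes are at the endpoints: irrigation = -3 gives fruit_count = 25; irrigation = 6 gives fruit_count = 16.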